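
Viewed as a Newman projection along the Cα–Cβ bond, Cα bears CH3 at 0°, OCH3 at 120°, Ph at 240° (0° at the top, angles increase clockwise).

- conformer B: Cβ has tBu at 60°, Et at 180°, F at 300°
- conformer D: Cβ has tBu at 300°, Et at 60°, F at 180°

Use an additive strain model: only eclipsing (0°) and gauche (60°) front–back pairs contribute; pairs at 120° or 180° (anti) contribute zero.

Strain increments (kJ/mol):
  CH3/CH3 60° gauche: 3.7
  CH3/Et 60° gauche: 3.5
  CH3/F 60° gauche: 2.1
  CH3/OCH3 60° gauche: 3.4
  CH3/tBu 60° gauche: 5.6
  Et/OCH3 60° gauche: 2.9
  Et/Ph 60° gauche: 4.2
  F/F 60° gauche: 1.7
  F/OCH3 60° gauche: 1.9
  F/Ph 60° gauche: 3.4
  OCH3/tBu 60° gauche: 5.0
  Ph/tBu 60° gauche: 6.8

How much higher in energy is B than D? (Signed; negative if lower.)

-0.9 kJ/mol

B is staggered. CH3 at 0° is gauche with tBu at 60° (5.6); CH3 at 0° is gauche with F at 300° (2.1); OCH3 at 120° is gauche with tBu at 60° (5.0); OCH3 at 120° is gauche with Et at 180° (2.9); Ph at 240° is gauche with Et at 180° (4.2); Ph at 240° is gauche with F at 300° (3.4). Total 23.2 kJ/mol.
D is staggered. CH3 at 0° is gauche with tBu at 300° (5.6); CH3 at 0° is gauche with Et at 60° (3.5); OCH3 at 120° is gauche with Et at 60° (2.9); OCH3 at 120° is gauche with F at 180° (1.9); Ph at 240° is gauche with tBu at 300° (6.8); Ph at 240° is gauche with F at 180° (3.4). Total 24.1 kJ/mol.
E(B) − E(D) = 23.2 − 24.1 = -0.9 kJ/mol.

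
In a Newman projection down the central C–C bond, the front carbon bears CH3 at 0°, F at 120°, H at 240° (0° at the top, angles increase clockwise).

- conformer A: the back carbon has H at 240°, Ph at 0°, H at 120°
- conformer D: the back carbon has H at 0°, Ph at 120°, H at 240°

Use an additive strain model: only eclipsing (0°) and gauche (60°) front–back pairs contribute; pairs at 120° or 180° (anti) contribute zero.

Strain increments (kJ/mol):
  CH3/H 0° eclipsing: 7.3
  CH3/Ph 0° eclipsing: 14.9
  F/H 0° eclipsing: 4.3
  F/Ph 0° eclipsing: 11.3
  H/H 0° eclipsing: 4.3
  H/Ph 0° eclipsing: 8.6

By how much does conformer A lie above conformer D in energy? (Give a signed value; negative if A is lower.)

A (eclipsed): CH3(0°)/Ph(0°) eclipsed 14.9; F(120°)/H(120°) eclipsed 4.3; H(240°)/H(240°) eclipsed 4.3 → 23.5 kJ/mol.
D (eclipsed): CH3(0°)/H(0°) eclipsed 7.3; F(120°)/Ph(120°) eclipsed 11.3; H(240°)/H(240°) eclipsed 4.3 → 22.9 kJ/mol.
E(A) − E(D) = 23.5 − 22.9 = +0.6 kJ/mol.

+0.6 kJ/mol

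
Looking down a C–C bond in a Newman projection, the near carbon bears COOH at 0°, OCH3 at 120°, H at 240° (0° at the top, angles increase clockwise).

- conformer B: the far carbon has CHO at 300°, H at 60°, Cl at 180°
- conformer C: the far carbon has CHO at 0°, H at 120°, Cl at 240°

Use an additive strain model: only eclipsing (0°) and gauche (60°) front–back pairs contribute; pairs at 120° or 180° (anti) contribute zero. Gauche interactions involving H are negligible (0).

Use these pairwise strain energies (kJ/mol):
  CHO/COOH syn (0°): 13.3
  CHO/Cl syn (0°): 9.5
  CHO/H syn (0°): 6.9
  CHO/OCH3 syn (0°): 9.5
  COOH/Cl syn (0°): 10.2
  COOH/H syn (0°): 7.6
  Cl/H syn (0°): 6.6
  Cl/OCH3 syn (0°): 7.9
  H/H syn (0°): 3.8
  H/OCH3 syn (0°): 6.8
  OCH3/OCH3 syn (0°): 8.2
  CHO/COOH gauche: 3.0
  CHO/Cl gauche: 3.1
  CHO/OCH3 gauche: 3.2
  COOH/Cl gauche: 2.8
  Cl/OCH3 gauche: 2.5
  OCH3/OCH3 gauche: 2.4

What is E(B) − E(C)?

-21.2 kJ/mol

B (staggered): COOH(0°)/CHO(300°) gauche 3.0; OCH3(120°)/Cl(180°) gauche 2.5 → 5.5 kJ/mol.
C (eclipsed): COOH(0°)/CHO(0°) eclipsed 13.3; OCH3(120°)/H(120°) eclipsed 6.8; H(240°)/Cl(240°) eclipsed 6.6 → 26.7 kJ/mol.
E(B) − E(C) = 5.5 − 26.7 = -21.2 kJ/mol.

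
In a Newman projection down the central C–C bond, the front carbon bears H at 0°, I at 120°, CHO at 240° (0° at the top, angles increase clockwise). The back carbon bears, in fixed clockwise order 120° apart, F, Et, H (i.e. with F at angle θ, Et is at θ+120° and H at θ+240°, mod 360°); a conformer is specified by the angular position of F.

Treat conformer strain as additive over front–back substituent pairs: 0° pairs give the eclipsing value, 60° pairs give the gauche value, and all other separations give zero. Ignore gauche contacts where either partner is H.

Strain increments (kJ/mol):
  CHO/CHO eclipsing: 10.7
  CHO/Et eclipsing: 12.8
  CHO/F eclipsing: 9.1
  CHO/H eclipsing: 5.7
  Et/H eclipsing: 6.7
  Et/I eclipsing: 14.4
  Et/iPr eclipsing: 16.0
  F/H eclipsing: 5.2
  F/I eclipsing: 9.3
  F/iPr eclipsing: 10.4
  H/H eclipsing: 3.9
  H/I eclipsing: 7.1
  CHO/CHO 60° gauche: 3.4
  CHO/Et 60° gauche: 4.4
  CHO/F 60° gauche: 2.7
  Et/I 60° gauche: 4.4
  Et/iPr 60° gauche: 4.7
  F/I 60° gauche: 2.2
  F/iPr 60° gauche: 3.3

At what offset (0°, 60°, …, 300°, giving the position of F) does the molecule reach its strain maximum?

F at 0° (eclipsed): H–F eclipsed, I–Et eclipsed, CHO–H eclipsed; 5.2 + 14.4 + 5.7 = 25.3 kJ/mol.
F at 60° (staggered): I–F gauche, I–Et gauche, CHO–Et gauche; 2.2 + 4.4 + 4.4 = 11.0 kJ/mol.
F at 120° (eclipsed): H–H eclipsed, I–F eclipsed, CHO–Et eclipsed; 3.9 + 9.3 + 12.8 = 26.0 kJ/mol.
F at 180° (staggered): I–F gauche, CHO–F gauche, CHO–Et gauche; 2.2 + 2.7 + 4.4 = 9.3 kJ/mol.
F at 240° (eclipsed): H–Et eclipsed, I–H eclipsed, CHO–F eclipsed; 6.7 + 7.1 + 9.1 = 22.9 kJ/mol.
F at 300° (staggered): I–Et gauche, CHO–F gauche; 4.4 + 2.7 = 7.1 kJ/mol.
The maximum (26.0 kJ/mol) occurs with F at 120°.

120°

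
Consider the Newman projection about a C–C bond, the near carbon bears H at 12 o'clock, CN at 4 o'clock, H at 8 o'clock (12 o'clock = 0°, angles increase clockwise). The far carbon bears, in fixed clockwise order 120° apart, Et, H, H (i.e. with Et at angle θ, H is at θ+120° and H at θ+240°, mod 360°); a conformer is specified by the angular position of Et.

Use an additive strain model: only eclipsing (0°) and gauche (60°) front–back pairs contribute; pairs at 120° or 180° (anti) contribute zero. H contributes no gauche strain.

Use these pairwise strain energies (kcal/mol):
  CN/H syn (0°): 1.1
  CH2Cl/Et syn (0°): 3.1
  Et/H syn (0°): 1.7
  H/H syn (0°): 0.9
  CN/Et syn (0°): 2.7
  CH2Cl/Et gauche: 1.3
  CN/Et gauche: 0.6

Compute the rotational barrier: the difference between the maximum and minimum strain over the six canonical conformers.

Et at 0° is eclipsed. H at 0° is eclipsed with Et at 0° (1.7); CN at 120° is eclipsed with H at 120° (1.1); H at 240° is eclipsed with H at 240° (0.9). Total 3.7 kcal/mol.
Et at 60° is staggered. CN at 120° is gauche with Et at 60° (0.6). Total 0.6 kcal/mol.
Et at 120° is eclipsed. H at 0° is eclipsed with H at 0° (0.9); CN at 120° is eclipsed with Et at 120° (2.7); H at 240° is eclipsed with H at 240° (0.9). Total 4.5 kcal/mol.
Et at 180° is staggered. CN at 120° is gauche with Et at 180° (0.6). Total 0.6 kcal/mol.
Et at 240° is eclipsed. H at 0° is eclipsed with H at 0° (0.9); CN at 120° is eclipsed with H at 120° (1.1); H at 240° is eclipsed with Et at 240° (1.7). Total 3.7 kcal/mol.
Et at 300° (staggered): no non-H gauche contacts → 0.0 kcal/mol.
Max at 120° (4.5 kcal/mol), min at 300° (0.0 kcal/mol); barrier = 4.5 kcal/mol.

4.5 kcal/mol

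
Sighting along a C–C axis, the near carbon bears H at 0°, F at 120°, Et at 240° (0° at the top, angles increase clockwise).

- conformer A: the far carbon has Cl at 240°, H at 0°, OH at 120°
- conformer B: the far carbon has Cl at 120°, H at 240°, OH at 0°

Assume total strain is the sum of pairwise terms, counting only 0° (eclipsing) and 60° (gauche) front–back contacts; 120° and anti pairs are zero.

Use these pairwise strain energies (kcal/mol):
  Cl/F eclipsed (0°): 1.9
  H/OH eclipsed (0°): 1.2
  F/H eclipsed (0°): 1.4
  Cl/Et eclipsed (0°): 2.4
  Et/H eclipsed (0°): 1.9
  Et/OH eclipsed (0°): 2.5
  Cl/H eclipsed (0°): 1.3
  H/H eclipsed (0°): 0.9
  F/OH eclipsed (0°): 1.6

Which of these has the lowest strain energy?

A

A (eclipsed): H–H eclipsed, F–OH eclipsed, Et–Cl eclipsed; 0.9 + 1.6 + 2.4 = 4.9 kcal/mol.
B (eclipsed): H–OH eclipsed, F–Cl eclipsed, Et–H eclipsed; 1.2 + 1.9 + 1.9 = 5.0 kcal/mol.
A has the lowest total (4.9 kcal/mol).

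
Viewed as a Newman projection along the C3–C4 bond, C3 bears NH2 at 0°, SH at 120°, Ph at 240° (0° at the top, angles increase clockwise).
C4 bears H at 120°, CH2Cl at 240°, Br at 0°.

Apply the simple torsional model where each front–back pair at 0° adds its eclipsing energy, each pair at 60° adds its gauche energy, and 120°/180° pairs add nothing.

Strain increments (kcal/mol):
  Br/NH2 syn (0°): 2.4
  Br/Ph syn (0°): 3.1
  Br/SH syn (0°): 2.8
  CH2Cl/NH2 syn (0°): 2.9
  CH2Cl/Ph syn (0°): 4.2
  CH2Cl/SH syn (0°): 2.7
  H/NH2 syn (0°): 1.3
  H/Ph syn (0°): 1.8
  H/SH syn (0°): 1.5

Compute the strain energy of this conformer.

This conformer is eclipsed. NH2 at 0° is eclipsed with Br at 0° (2.4); SH at 120° is eclipsed with H at 120° (1.5); Ph at 240° is eclipsed with CH2Cl at 240° (4.2). Total 8.1 kcal/mol.

8.1 kcal/mol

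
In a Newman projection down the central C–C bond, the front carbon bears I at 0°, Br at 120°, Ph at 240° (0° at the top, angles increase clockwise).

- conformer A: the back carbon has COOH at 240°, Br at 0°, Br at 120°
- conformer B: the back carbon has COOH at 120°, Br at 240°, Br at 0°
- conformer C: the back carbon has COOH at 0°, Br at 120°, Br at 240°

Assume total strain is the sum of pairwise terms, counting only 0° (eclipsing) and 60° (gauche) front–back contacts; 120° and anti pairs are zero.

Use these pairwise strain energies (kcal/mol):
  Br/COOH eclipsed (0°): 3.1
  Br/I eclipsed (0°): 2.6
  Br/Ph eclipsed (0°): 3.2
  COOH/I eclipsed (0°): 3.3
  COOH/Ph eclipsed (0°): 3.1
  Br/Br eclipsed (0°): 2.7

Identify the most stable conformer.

A (eclipsed): I(0°)/Br(0°) eclipsed 2.6; Br(120°)/Br(120°) eclipsed 2.7; Ph(240°)/COOH(240°) eclipsed 3.1 → 8.4 kcal/mol.
B (eclipsed): I(0°)/Br(0°) eclipsed 2.6; Br(120°)/COOH(120°) eclipsed 3.1; Ph(240°)/Br(240°) eclipsed 3.2 → 8.9 kcal/mol.
C (eclipsed): I(0°)/COOH(0°) eclipsed 3.3; Br(120°)/Br(120°) eclipsed 2.7; Ph(240°)/Br(240°) eclipsed 3.2 → 9.2 kcal/mol.
A has the lowest total (8.4 kcal/mol).

A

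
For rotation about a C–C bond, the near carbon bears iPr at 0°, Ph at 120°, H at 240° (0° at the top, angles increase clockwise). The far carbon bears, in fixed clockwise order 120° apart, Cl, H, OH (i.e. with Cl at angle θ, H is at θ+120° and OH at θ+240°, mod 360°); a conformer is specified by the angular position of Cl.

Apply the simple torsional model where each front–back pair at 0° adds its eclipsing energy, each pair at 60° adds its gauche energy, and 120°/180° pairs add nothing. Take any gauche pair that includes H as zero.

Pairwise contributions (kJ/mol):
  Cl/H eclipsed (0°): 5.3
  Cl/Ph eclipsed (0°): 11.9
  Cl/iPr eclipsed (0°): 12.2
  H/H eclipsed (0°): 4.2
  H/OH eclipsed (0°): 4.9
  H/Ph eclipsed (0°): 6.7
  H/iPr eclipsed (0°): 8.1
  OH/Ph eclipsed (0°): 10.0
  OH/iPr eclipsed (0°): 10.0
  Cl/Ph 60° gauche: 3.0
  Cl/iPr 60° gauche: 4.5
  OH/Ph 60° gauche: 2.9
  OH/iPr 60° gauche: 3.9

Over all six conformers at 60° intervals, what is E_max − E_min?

18.7 kJ/mol

Cl at 0° (eclipsed): iPr–Cl eclipsed, Ph–H eclipsed, H–OH eclipsed; 12.2 + 6.7 + 4.9 = 23.8 kJ/mol.
Cl at 60° (staggered): iPr–Cl gauche, iPr–OH gauche, Ph–Cl gauche; 4.5 + 3.9 + 3.0 = 11.4 kJ/mol.
Cl at 120° (eclipsed): iPr–OH eclipsed, Ph–Cl eclipsed, H–H eclipsed; 10.0 + 11.9 + 4.2 = 26.1 kJ/mol.
Cl at 180° (staggered): iPr–OH gauche, Ph–Cl gauche, Ph–OH gauche; 3.9 + 3.0 + 2.9 = 9.8 kJ/mol.
Cl at 240° (eclipsed): iPr–H eclipsed, Ph–OH eclipsed, H–Cl eclipsed; 8.1 + 10.0 + 5.3 = 23.4 kJ/mol.
Cl at 300° (staggered): iPr–Cl gauche, Ph–OH gauche; 4.5 + 2.9 = 7.4 kJ/mol.
Max at 120° (26.1 kJ/mol), min at 300° (7.4 kJ/mol); barrier = 18.7 kJ/mol.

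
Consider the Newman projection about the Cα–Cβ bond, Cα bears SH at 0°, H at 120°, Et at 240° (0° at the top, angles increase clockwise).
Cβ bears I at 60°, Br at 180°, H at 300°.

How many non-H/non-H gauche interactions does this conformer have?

Non-H gauche pairs: SH(0°)/I(60°); Et(240°)/Br(180°) — 2 interactions.

2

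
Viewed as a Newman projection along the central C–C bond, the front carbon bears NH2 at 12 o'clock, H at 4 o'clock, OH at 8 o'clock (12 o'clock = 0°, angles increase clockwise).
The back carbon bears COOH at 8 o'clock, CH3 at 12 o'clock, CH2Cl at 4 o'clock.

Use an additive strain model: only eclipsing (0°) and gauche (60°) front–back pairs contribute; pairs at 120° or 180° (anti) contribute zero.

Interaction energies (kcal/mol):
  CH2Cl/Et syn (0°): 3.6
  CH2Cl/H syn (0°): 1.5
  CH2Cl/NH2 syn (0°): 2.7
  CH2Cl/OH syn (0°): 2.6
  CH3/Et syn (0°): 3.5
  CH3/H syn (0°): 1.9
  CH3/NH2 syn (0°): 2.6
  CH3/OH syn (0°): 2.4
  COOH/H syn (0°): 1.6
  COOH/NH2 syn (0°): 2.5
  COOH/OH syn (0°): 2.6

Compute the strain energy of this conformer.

6.7 kcal/mol

This conformer (eclipsed): NH2(0°)/CH3(0°) eclipsed 2.6; H(120°)/CH2Cl(120°) eclipsed 1.5; OH(240°)/COOH(240°) eclipsed 2.6 → 6.7 kcal/mol.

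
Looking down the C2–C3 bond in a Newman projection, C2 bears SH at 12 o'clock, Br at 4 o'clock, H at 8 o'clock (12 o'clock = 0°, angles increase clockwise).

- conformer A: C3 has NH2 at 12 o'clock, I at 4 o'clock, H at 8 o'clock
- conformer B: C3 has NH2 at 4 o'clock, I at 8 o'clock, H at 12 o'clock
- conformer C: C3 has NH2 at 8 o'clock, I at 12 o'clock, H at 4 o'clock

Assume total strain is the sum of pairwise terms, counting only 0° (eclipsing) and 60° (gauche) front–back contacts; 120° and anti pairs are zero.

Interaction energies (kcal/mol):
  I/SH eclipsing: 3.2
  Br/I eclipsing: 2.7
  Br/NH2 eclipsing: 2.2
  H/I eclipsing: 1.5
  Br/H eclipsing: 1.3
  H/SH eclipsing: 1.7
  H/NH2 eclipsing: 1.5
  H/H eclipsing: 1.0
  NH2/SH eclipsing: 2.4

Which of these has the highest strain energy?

A (eclipsed): SH(0°)/NH2(0°) eclipsed 2.4; Br(120°)/I(120°) eclipsed 2.7; H(240°)/H(240°) eclipsed 1.0 → 6.1 kcal/mol.
B (eclipsed): SH(0°)/H(0°) eclipsed 1.7; Br(120°)/NH2(120°) eclipsed 2.2; H(240°)/I(240°) eclipsed 1.5 → 5.4 kcal/mol.
C (eclipsed): SH(0°)/I(0°) eclipsed 3.2; Br(120°)/H(120°) eclipsed 1.3; H(240°)/NH2(240°) eclipsed 1.5 → 6.0 kcal/mol.
A has the highest total (6.1 kcal/mol).

A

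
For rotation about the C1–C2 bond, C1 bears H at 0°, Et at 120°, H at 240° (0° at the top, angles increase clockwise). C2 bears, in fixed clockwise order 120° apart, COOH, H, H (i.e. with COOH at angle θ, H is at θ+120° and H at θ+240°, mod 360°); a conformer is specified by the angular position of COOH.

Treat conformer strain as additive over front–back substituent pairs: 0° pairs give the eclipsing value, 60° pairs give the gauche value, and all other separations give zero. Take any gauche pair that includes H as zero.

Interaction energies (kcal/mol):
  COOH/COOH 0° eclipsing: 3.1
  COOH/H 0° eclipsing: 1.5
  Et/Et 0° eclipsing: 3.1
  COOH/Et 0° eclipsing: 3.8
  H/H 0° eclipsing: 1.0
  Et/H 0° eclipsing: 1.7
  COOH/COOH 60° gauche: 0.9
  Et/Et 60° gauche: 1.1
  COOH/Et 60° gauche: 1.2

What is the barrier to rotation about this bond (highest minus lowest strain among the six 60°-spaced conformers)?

5.8 kcal/mol

COOH at 0° (eclipsed): H(0°)/COOH(0°) eclipsed 1.5; Et(120°)/H(120°) eclipsed 1.7; H(240°)/H(240°) eclipsed 1.0 → 4.2 kcal/mol.
COOH at 60° (staggered): Et(120°)/COOH(60°) gauche 1.2 → 1.2 kcal/mol.
COOH at 120° (eclipsed): H(0°)/H(0°) eclipsed 1.0; Et(120°)/COOH(120°) eclipsed 3.8; H(240°)/H(240°) eclipsed 1.0 → 5.8 kcal/mol.
COOH at 180° (staggered): Et(120°)/COOH(180°) gauche 1.2 → 1.2 kcal/mol.
COOH at 240° (eclipsed): H(0°)/H(0°) eclipsed 1.0; Et(120°)/H(120°) eclipsed 1.7; H(240°)/COOH(240°) eclipsed 1.5 → 4.2 kcal/mol.
COOH at 300° (staggered): no non-H gauche contacts → 0.0 kcal/mol.
Max at 120° (5.8 kcal/mol), min at 300° (0.0 kcal/mol); barrier = 5.8 kcal/mol.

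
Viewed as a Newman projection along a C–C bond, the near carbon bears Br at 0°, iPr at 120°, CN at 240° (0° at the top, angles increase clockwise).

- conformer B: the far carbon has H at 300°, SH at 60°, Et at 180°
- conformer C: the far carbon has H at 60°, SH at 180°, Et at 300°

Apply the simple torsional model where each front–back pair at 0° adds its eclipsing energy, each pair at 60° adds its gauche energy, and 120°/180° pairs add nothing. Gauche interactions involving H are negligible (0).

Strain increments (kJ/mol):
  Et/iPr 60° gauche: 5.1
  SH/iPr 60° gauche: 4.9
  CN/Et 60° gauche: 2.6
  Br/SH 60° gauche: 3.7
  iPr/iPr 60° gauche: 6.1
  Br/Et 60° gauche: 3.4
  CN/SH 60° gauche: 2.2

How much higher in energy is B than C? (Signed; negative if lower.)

B (staggered): Br(0°)/SH(60°) gauche 3.7; iPr(120°)/SH(60°) gauche 4.9; iPr(120°)/Et(180°) gauche 5.1; CN(240°)/Et(180°) gauche 2.6 → 16.3 kJ/mol.
C (staggered): Br(0°)/Et(300°) gauche 3.4; iPr(120°)/SH(180°) gauche 4.9; CN(240°)/SH(180°) gauche 2.2; CN(240°)/Et(300°) gauche 2.6 → 13.1 kJ/mol.
E(B) − E(C) = 16.3 − 13.1 = +3.2 kJ/mol.

+3.2 kJ/mol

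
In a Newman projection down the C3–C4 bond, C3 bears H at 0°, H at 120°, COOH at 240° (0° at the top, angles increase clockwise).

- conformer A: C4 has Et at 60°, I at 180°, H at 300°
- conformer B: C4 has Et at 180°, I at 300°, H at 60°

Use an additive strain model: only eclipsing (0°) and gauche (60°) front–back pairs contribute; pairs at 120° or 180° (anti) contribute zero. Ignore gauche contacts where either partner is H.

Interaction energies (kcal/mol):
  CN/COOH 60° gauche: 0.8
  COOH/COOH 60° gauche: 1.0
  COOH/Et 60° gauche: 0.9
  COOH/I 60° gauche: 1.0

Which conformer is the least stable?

B

A is staggered. COOH at 240° is gauche with I at 180° (1.0). Total 1.0 kcal/mol.
B is staggered. COOH at 240° is gauche with Et at 180° (0.9); COOH at 240° is gauche with I at 300° (1.0). Total 1.9 kcal/mol.
B has the highest total (1.9 kcal/mol).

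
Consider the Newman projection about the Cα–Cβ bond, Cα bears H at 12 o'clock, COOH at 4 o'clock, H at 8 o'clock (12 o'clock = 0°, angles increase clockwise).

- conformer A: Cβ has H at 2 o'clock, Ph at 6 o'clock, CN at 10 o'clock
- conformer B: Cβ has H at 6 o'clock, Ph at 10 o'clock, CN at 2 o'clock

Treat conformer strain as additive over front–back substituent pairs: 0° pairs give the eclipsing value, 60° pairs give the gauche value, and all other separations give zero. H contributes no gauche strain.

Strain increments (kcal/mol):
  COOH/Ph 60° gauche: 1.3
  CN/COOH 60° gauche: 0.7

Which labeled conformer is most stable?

A (staggered): COOH(120°)/Ph(180°) gauche 1.3 → 1.3 kcal/mol.
B (staggered): COOH(120°)/CN(60°) gauche 0.7 → 0.7 kcal/mol.
B has the lowest total (0.7 kcal/mol).

B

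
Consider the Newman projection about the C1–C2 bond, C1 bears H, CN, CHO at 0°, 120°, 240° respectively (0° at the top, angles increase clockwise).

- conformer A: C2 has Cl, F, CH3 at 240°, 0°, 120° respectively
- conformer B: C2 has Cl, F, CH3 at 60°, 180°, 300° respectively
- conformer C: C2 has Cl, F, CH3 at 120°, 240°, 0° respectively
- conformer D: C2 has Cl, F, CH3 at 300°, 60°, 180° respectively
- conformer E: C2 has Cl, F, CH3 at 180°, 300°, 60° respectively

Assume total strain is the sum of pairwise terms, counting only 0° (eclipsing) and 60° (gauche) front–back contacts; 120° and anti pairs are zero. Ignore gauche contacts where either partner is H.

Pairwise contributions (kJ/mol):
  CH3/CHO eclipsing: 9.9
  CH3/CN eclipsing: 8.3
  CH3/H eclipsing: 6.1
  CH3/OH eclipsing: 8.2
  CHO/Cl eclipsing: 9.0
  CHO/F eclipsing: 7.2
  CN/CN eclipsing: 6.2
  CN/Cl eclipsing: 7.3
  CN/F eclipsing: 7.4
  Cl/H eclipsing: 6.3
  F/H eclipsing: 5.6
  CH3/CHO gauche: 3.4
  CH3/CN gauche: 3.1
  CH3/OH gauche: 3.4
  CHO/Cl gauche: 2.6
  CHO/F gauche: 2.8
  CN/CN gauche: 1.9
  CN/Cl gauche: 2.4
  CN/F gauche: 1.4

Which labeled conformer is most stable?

B

A (eclipsed): H(0°)/F(0°) eclipsed 5.6; CN(120°)/CH3(120°) eclipsed 8.3; CHO(240°)/Cl(240°) eclipsed 9.0 → 22.9 kJ/mol.
B (staggered): CN(120°)/Cl(60°) gauche 2.4; CN(120°)/F(180°) gauche 1.4; CHO(240°)/F(180°) gauche 2.8; CHO(240°)/CH3(300°) gauche 3.4 → 10.0 kJ/mol.
C (eclipsed): H(0°)/CH3(0°) eclipsed 6.1; CN(120°)/Cl(120°) eclipsed 7.3; CHO(240°)/F(240°) eclipsed 7.2 → 20.6 kJ/mol.
D (staggered): CN(120°)/F(60°) gauche 1.4; CN(120°)/CH3(180°) gauche 3.1; CHO(240°)/Cl(300°) gauche 2.6; CHO(240°)/CH3(180°) gauche 3.4 → 10.5 kJ/mol.
E (staggered): CN(120°)/Cl(180°) gauche 2.4; CN(120°)/CH3(60°) gauche 3.1; CHO(240°)/Cl(180°) gauche 2.6; CHO(240°)/F(300°) gauche 2.8 → 10.9 kJ/mol.
B has the lowest total (10.0 kJ/mol).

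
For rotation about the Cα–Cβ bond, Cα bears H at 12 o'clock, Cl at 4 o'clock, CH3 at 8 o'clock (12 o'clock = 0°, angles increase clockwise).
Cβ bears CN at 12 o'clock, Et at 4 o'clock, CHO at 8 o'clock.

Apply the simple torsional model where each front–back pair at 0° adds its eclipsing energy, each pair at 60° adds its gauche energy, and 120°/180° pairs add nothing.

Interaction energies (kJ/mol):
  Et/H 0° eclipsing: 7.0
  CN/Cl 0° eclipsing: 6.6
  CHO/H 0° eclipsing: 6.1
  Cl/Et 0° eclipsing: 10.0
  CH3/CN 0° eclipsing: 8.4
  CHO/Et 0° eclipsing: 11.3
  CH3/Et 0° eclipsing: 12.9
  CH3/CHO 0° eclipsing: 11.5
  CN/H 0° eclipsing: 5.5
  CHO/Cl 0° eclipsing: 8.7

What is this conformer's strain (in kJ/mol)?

27.0 kJ/mol

This conformer is eclipsed. H at 0° is eclipsed with CN at 0° (5.5); Cl at 120° is eclipsed with Et at 120° (10.0); CH3 at 240° is eclipsed with CHO at 240° (11.5). Total 27.0 kJ/mol.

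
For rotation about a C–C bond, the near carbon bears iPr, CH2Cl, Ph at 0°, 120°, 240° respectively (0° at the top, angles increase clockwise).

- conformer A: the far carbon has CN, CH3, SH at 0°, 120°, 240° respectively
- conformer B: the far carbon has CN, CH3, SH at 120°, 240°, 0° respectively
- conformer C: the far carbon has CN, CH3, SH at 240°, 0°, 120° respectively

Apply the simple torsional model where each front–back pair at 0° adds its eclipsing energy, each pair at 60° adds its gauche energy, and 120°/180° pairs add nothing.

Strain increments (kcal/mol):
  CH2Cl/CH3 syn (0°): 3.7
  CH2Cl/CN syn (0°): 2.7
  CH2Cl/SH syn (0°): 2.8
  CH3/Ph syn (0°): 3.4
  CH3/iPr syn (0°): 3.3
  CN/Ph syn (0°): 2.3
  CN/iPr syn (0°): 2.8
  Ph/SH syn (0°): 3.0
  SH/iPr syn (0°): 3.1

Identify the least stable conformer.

A (eclipsed): iPr–CN eclipsed, CH2Cl–CH3 eclipsed, Ph–SH eclipsed; 2.8 + 3.7 + 3.0 = 9.5 kcal/mol.
B (eclipsed): iPr–SH eclipsed, CH2Cl–CN eclipsed, Ph–CH3 eclipsed; 3.1 + 2.7 + 3.4 = 9.2 kcal/mol.
C (eclipsed): iPr–CH3 eclipsed, CH2Cl–SH eclipsed, Ph–CN eclipsed; 3.3 + 2.8 + 2.3 = 8.4 kcal/mol.
A has the highest total (9.5 kcal/mol).

A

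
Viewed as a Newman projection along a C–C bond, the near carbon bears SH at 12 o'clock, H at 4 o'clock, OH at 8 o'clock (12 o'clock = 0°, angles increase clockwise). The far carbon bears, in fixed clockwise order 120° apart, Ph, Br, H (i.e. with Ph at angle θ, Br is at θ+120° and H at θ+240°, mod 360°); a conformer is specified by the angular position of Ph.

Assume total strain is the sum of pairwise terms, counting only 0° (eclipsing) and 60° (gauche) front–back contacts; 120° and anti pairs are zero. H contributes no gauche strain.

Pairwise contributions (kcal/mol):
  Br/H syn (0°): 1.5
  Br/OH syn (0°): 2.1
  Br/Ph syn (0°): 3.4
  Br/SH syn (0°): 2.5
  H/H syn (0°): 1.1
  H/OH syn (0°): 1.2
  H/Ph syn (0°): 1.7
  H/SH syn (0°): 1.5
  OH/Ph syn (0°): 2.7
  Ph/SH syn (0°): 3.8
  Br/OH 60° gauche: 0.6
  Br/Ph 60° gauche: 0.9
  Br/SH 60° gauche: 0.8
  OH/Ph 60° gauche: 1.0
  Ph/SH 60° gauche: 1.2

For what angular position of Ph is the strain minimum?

Ph at 0° is eclipsed. SH at 0° is eclipsed with Ph at 0° (3.8); H at 120° is eclipsed with Br at 120° (1.5); OH at 240° is eclipsed with H at 240° (1.2). Total 6.5 kcal/mol.
Ph at 60° is staggered. SH at 0° is gauche with Ph at 60° (1.2); OH at 240° is gauche with Br at 180° (0.6). Total 1.8 kcal/mol.
Ph at 120° is eclipsed. SH at 0° is eclipsed with H at 0° (1.5); H at 120° is eclipsed with Ph at 120° (1.7); OH at 240° is eclipsed with Br at 240° (2.1). Total 5.3 kcal/mol.
Ph at 180° is staggered. SH at 0° is gauche with Br at 300° (0.8); OH at 240° is gauche with Ph at 180° (1.0); OH at 240° is gauche with Br at 300° (0.6). Total 2.4 kcal/mol.
Ph at 240° is eclipsed. SH at 0° is eclipsed with Br at 0° (2.5); H at 120° is eclipsed with H at 120° (1.1); OH at 240° is eclipsed with Ph at 240° (2.7). Total 6.3 kcal/mol.
Ph at 300° is staggered. SH at 0° is gauche with Ph at 300° (1.2); SH at 0° is gauche with Br at 60° (0.8); OH at 240° is gauche with Ph at 300° (1.0). Total 3.0 kcal/mol.
The minimum (1.8 kcal/mol) occurs with Ph at 60°.

60°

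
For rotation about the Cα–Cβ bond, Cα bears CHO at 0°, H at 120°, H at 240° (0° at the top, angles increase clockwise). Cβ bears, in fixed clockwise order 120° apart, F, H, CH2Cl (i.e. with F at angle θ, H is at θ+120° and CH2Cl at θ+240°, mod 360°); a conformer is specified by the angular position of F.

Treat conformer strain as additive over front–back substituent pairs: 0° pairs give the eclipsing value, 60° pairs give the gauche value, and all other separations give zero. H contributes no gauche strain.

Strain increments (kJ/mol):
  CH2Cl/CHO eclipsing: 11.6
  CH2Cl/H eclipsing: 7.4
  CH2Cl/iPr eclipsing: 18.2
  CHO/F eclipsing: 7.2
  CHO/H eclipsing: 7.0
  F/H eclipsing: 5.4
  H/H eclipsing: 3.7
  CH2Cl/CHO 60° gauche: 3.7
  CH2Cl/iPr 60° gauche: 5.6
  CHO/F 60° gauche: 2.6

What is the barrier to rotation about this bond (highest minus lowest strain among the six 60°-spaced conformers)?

F at 0° (eclipsed): CHO(0°)/F(0°) eclipsed 7.2; H(120°)/H(120°) eclipsed 3.7; H(240°)/CH2Cl(240°) eclipsed 7.4 → 18.3 kJ/mol.
F at 60° (staggered): CHO(0°)/F(60°) gauche 2.6; CHO(0°)/CH2Cl(300°) gauche 3.7 → 6.3 kJ/mol.
F at 120° (eclipsed): CHO(0°)/CH2Cl(0°) eclipsed 11.6; H(120°)/F(120°) eclipsed 5.4; H(240°)/H(240°) eclipsed 3.7 → 20.7 kJ/mol.
F at 180° (staggered): CHO(0°)/CH2Cl(60°) gauche 3.7 → 3.7 kJ/mol.
F at 240° (eclipsed): CHO(0°)/H(0°) eclipsed 7.0; H(120°)/CH2Cl(120°) eclipsed 7.4; H(240°)/F(240°) eclipsed 5.4 → 19.8 kJ/mol.
F at 300° (staggered): CHO(0°)/F(300°) gauche 2.6 → 2.6 kJ/mol.
Max at 120° (20.7 kJ/mol), min at 300° (2.6 kJ/mol); barrier = 18.1 kJ/mol.

18.1 kJ/mol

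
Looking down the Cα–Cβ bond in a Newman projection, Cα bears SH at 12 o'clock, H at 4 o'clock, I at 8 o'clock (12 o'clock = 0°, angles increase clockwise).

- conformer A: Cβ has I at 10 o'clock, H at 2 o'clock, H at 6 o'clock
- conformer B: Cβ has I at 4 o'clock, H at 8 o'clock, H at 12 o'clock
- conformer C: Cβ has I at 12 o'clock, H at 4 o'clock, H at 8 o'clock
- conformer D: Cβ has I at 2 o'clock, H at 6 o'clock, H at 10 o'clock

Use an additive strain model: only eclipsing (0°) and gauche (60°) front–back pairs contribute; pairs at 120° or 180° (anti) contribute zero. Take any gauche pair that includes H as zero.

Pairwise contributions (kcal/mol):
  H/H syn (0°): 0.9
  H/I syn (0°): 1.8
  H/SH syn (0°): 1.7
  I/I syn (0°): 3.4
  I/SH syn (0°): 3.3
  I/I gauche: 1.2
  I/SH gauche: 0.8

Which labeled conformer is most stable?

A (staggered): SH(0°)/I(300°) gauche 0.8; I(240°)/I(300°) gauche 1.2 → 2.0 kcal/mol.
B (eclipsed): SH(0°)/H(0°) eclipsed 1.7; H(120°)/I(120°) eclipsed 1.8; I(240°)/H(240°) eclipsed 1.8 → 5.3 kcal/mol.
C (eclipsed): SH(0°)/I(0°) eclipsed 3.3; H(120°)/H(120°) eclipsed 0.9; I(240°)/H(240°) eclipsed 1.8 → 6.0 kcal/mol.
D (staggered): SH(0°)/I(60°) gauche 0.8 → 0.8 kcal/mol.
D has the lowest total (0.8 kcal/mol).

D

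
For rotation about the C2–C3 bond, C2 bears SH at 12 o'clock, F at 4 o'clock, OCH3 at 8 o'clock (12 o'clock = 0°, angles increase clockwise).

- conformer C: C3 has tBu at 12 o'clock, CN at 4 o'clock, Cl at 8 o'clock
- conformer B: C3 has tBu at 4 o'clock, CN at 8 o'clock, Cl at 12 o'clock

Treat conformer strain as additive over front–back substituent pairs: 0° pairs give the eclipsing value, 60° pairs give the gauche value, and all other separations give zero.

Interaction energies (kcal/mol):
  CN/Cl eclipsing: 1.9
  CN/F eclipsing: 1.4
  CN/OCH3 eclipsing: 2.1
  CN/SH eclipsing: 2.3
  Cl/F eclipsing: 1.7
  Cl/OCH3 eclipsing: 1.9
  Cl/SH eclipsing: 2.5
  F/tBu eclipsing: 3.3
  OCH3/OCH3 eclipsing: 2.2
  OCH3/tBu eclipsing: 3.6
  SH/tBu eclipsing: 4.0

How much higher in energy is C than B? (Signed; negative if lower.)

-0.6 kcal/mol

C (eclipsed): SH(0°)/tBu(0°) eclipsed 4.0; F(120°)/CN(120°) eclipsed 1.4; OCH3(240°)/Cl(240°) eclipsed 1.9 → 7.3 kcal/mol.
B (eclipsed): SH(0°)/Cl(0°) eclipsed 2.5; F(120°)/tBu(120°) eclipsed 3.3; OCH3(240°)/CN(240°) eclipsed 2.1 → 7.9 kcal/mol.
E(C) − E(B) = 7.3 − 7.9 = -0.6 kcal/mol.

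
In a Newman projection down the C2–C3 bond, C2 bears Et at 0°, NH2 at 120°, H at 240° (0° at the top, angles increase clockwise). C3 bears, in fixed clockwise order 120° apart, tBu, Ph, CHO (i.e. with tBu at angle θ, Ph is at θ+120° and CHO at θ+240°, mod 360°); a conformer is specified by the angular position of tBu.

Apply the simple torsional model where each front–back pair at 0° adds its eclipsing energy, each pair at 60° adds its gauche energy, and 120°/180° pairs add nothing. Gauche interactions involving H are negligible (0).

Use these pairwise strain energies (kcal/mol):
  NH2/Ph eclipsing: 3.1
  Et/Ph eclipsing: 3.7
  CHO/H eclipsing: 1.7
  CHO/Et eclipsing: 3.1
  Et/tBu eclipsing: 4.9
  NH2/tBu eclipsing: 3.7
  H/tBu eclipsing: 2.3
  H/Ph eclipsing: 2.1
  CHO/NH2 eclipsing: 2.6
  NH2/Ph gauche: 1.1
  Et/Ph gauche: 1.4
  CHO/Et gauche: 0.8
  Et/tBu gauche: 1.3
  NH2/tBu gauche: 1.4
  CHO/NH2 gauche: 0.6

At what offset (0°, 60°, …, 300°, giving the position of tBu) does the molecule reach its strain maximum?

tBu at 0° is eclipsed. Et at 0° is eclipsed with tBu at 0° (4.9); NH2 at 120° is eclipsed with Ph at 120° (3.1); H at 240° is eclipsed with CHO at 240° (1.7). Total 9.7 kcal/mol.
tBu at 60° is staggered. Et at 0° is gauche with tBu at 60° (1.3); Et at 0° is gauche with CHO at 300° (0.8); NH2 at 120° is gauche with tBu at 60° (1.4); NH2 at 120° is gauche with Ph at 180° (1.1). Total 4.6 kcal/mol.
tBu at 120° is eclipsed. Et at 0° is eclipsed with CHO at 0° (3.1); NH2 at 120° is eclipsed with tBu at 120° (3.7); H at 240° is eclipsed with Ph at 240° (2.1). Total 8.9 kcal/mol.
tBu at 180° is staggered. Et at 0° is gauche with Ph at 300° (1.4); Et at 0° is gauche with CHO at 60° (0.8); NH2 at 120° is gauche with tBu at 180° (1.4); NH2 at 120° is gauche with CHO at 60° (0.6). Total 4.2 kcal/mol.
tBu at 240° is eclipsed. Et at 0° is eclipsed with Ph at 0° (3.7); NH2 at 120° is eclipsed with CHO at 120° (2.6); H at 240° is eclipsed with tBu at 240° (2.3). Total 8.6 kcal/mol.
tBu at 300° is staggered. Et at 0° is gauche with tBu at 300° (1.3); Et at 0° is gauche with Ph at 60° (1.4); NH2 at 120° is gauche with Ph at 60° (1.1); NH2 at 120° is gauche with CHO at 180° (0.6). Total 4.4 kcal/mol.
The maximum (9.7 kcal/mol) occurs with tBu at 0°.

0°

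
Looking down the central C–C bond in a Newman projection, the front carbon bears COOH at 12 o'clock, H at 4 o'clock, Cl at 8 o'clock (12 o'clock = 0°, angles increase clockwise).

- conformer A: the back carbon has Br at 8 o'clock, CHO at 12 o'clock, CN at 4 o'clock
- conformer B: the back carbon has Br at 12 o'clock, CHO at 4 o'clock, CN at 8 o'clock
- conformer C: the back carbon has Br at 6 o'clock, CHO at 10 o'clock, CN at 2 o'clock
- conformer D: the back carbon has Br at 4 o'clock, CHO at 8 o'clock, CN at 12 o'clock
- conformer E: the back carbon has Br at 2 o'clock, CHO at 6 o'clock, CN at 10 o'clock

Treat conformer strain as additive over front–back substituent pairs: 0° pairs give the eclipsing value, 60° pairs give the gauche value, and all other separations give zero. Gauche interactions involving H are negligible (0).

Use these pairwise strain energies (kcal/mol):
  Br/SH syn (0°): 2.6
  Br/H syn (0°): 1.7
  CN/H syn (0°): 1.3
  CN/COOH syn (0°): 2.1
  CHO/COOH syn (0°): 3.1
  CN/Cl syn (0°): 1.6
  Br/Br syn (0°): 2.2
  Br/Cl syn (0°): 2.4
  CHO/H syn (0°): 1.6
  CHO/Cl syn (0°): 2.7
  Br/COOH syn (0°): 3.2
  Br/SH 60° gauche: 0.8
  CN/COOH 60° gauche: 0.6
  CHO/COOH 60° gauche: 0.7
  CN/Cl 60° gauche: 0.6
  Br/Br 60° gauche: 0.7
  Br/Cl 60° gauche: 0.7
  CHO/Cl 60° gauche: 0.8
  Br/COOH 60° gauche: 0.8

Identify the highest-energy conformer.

A

A (eclipsed): COOH–CHO eclipsed, H–CN eclipsed, Cl–Br eclipsed; 3.1 + 1.3 + 2.4 = 6.8 kcal/mol.
B (eclipsed): COOH–Br eclipsed, H–CHO eclipsed, Cl–CN eclipsed; 3.2 + 1.6 + 1.6 = 6.4 kcal/mol.
C (staggered): COOH–CHO gauche, COOH–CN gauche, Cl–Br gauche, Cl–CHO gauche; 0.7 + 0.6 + 0.7 + 0.8 = 2.8 kcal/mol.
D (eclipsed): COOH–CN eclipsed, H–Br eclipsed, Cl–CHO eclipsed; 2.1 + 1.7 + 2.7 = 6.5 kcal/mol.
E (staggered): COOH–Br gauche, COOH–CN gauche, Cl–CHO gauche, Cl–CN gauche; 0.8 + 0.6 + 0.8 + 0.6 = 2.8 kcal/mol.
A has the highest total (6.8 kcal/mol).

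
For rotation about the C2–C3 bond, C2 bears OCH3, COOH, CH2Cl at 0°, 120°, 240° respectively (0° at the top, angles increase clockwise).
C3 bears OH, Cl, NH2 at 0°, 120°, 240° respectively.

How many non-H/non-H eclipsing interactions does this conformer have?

Non-H eclipsing pairs: OCH3(0°)/OH(0°); COOH(120°)/Cl(120°); CH2Cl(240°)/NH2(240°) — 3 interactions.

3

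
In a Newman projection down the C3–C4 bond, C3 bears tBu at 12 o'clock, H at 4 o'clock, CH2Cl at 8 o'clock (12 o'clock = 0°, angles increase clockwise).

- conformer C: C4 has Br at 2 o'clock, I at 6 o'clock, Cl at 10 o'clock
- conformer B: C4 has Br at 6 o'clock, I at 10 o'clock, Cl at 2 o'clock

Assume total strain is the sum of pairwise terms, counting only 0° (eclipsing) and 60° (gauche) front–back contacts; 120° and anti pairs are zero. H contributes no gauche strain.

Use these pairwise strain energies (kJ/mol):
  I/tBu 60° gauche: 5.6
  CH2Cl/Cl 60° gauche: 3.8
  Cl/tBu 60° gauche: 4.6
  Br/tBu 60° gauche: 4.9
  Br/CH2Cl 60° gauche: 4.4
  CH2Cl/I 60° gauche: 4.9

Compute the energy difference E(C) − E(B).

C (staggered): tBu(0°)/Br(60°) gauche 4.9; tBu(0°)/Cl(300°) gauche 4.6; CH2Cl(240°)/I(180°) gauche 4.9; CH2Cl(240°)/Cl(300°) gauche 3.8 → 18.2 kJ/mol.
B (staggered): tBu(0°)/I(300°) gauche 5.6; tBu(0°)/Cl(60°) gauche 4.6; CH2Cl(240°)/Br(180°) gauche 4.4; CH2Cl(240°)/I(300°) gauche 4.9 → 19.5 kJ/mol.
E(C) − E(B) = 18.2 − 19.5 = -1.3 kJ/mol.

-1.3 kJ/mol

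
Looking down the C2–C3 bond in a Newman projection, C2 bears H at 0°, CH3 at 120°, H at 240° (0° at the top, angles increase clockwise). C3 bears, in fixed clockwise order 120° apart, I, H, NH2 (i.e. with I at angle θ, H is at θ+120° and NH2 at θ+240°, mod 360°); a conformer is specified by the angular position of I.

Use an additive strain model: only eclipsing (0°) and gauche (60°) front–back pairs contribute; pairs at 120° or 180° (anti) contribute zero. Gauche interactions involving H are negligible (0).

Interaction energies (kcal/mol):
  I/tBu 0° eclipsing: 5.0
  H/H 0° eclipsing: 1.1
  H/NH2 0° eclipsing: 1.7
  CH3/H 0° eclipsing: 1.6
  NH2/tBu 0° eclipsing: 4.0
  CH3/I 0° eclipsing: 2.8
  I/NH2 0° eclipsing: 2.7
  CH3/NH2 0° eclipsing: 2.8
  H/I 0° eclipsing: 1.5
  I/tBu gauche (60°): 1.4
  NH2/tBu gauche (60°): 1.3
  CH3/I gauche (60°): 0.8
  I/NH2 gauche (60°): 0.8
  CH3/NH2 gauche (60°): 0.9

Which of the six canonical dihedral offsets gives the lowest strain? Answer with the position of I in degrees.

I at 0° (eclipsed): H–I eclipsed, CH3–H eclipsed, H–NH2 eclipsed; 1.5 + 1.6 + 1.7 = 4.8 kcal/mol.
I at 60° (staggered): CH3–I gauche; 0.8 = 0.8 kcal/mol.
I at 120° (eclipsed): H–NH2 eclipsed, CH3–I eclipsed, H–H eclipsed; 1.7 + 2.8 + 1.1 = 5.6 kcal/mol.
I at 180° (staggered): CH3–I gauche, CH3–NH2 gauche; 0.8 + 0.9 = 1.7 kcal/mol.
I at 240° (eclipsed): H–H eclipsed, CH3–NH2 eclipsed, H–I eclipsed; 1.1 + 2.8 + 1.5 = 5.4 kcal/mol.
I at 300° (staggered): CH3–NH2 gauche; 0.9 = 0.9 kcal/mol.
The minimum (0.8 kcal/mol) occurs with I at 60°.

60°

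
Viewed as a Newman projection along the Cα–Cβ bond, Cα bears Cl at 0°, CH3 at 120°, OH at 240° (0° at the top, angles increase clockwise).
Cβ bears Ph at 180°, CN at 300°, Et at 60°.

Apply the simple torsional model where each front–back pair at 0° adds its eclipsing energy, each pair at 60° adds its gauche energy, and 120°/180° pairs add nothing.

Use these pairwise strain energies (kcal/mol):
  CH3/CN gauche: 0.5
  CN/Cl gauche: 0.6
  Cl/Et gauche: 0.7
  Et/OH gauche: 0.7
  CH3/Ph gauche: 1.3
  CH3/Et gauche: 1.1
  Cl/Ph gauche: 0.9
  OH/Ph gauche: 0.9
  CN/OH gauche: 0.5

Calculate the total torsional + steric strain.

5.1 kcal/mol

This conformer is staggered. Cl at 0° is gauche with CN at 300° (0.6); Cl at 0° is gauche with Et at 60° (0.7); CH3 at 120° is gauche with Ph at 180° (1.3); CH3 at 120° is gauche with Et at 60° (1.1); OH at 240° is gauche with Ph at 180° (0.9); OH at 240° is gauche with CN at 300° (0.5). Total 5.1 kcal/mol.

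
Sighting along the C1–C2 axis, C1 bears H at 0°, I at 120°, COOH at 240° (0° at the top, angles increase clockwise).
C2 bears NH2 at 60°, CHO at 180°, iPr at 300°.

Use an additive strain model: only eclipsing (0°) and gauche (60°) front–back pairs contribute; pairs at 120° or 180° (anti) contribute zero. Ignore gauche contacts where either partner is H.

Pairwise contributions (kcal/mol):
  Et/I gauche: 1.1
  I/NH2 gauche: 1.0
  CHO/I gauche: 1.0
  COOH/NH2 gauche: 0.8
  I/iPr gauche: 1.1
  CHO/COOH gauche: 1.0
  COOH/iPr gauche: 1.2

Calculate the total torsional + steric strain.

4.2 kcal/mol

This conformer is staggered. I at 120° is gauche with NH2 at 60° (1.0); I at 120° is gauche with CHO at 180° (1.0); COOH at 240° is gauche with CHO at 180° (1.0); COOH at 240° is gauche with iPr at 300° (1.2). Total 4.2 kcal/mol.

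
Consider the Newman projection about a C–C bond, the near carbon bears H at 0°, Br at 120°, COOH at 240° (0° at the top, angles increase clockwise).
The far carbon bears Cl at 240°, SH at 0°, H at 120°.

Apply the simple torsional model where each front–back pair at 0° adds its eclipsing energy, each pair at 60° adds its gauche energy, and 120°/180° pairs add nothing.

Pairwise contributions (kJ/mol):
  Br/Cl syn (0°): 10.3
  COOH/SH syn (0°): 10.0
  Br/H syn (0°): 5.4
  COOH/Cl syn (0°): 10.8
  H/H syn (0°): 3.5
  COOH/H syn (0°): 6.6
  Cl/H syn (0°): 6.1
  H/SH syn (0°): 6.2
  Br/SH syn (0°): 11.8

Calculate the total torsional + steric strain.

22.4 kJ/mol

This conformer (eclipsed): H(0°)/SH(0°) eclipsed 6.2; Br(120°)/H(120°) eclipsed 5.4; COOH(240°)/Cl(240°) eclipsed 10.8 → 22.4 kJ/mol.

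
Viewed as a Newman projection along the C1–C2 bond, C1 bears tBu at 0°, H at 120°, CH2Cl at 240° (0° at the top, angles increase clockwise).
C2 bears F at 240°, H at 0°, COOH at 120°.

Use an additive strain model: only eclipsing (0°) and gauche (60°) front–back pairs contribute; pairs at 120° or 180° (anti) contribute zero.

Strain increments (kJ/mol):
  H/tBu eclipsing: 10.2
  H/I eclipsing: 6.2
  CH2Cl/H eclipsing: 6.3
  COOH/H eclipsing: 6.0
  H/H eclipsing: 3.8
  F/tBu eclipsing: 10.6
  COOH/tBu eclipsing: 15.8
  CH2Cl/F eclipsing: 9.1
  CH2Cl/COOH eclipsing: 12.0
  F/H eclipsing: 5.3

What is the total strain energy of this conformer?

25.3 kJ/mol

This conformer (eclipsed): tBu–H eclipsed, H–COOH eclipsed, CH2Cl–F eclipsed; 10.2 + 6.0 + 9.1 = 25.3 kJ/mol.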